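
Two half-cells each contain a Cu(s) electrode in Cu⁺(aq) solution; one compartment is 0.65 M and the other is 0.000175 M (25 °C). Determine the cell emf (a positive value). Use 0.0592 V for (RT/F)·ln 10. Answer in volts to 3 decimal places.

For a concentration cell E°cell = 0, since both electrodes use the same couple.
The compartment with the higher Cu⁺(aq) concentration (0.65 M) acts as the cathode; ions are reduced there and produced at the dilute (0.000175 M) anode.
With n = 1, Ecell = −(0.0592/1)·log([dilute]/[conc]) = −(0.0592/1)·log(0.000175/0.65) = +0.211 V.

0.211 V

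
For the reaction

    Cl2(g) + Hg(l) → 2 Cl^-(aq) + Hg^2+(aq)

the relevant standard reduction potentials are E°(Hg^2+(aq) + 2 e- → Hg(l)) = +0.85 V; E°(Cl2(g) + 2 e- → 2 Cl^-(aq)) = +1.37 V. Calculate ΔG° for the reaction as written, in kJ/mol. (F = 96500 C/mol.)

−100 kJ/mol

In the reaction as written Cl2(g) is reduced, so the Cl₂/Cl⁻ couple is the cathode and Hg²⁺/Hg is the anode.
E°cell = +1.37 − (+0.85) = +0.52 V; balancing electrons gives n = 2.
ΔG° = −nFE°cell = −(2)(96500)(+0.52) J/mol = −100 kJ/mol.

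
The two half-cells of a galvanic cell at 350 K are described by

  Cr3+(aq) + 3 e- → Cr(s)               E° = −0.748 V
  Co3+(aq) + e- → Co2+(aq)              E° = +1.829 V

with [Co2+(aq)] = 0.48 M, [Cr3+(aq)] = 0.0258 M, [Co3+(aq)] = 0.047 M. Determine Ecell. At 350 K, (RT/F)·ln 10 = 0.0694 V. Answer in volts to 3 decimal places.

+2.544 V

The Co³⁺/Co²⁺ couple has the more positive E°, so it is the cathode; Cr³⁺/Cr is the anode.
E°cell = E°cat − E°an = +1.829 − (−0.748) = +2.577 V; n = 3.
The balanced reaction is 3 Co3+(aq) + Cr(s) → 3 Co2+(aq) + Cr3+(aq), so Q = ([Co2+(aq)]^3·[Cr3+(aq)]) / [Co3+(aq)]^3 = 27.5 and log Q = 1.439.
By the Nernst equation, E = +2.577 − (0.0694/3)·(1.439) = +2.544 V.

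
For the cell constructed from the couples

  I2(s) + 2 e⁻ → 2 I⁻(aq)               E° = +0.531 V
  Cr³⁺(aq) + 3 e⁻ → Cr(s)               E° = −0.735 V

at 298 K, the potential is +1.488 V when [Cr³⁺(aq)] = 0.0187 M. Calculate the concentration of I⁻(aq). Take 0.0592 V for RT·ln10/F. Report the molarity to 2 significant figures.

I₂/I⁻ is the cathode (higher E°); E°cell = +0.531 − (−0.735) = +1.266 V with n = 6.
Rearranging E = E° − (0.0592/n)·log Q gives log Q = 6(+1.266 − (+1.488))/0.0592 = −22.500.
Balancing electrons gives 3 I2(s) + 2 Cr(s) → 6 I⁻(aq) + 2 Cr³⁺(aq); thus Q = [I⁻(aq)]^6·[Cr³⁺(aq)]^2.
Substituting the known concentrations and solving, log [I⁻(aq)] = −3.174 and [I⁻(aq)] = 0.00067 M.

0.00067 M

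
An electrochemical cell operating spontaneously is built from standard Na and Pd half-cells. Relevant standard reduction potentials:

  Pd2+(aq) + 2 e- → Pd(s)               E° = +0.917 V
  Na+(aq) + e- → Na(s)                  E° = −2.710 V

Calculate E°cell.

+3.627 V

The Pd²⁺/Pd couple has the higher E°, so Pd ion is reduced (cathode) and Na is oxidized (anode).
E°cell = E°(cathode) − E°(anode) = +0.917 − (−2.710) = +3.627 V.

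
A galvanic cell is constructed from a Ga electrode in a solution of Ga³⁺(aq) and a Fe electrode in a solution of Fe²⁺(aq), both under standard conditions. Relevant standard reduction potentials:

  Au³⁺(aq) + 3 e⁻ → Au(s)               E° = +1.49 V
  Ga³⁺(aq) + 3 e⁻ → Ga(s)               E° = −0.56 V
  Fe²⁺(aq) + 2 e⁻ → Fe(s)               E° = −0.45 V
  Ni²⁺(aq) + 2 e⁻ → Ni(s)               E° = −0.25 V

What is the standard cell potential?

+0.11 V

Of the two couples in this cell, the one with the more positive reduction potential is reduced at the cathode: here that is Fe²⁺/Fe (−0.45 V); Ga³⁺/Ga (−0.56 V) is the anode.
E°cell = E°(cathode) − E°(anode) = −0.45 − (−0.56) = +0.11 V.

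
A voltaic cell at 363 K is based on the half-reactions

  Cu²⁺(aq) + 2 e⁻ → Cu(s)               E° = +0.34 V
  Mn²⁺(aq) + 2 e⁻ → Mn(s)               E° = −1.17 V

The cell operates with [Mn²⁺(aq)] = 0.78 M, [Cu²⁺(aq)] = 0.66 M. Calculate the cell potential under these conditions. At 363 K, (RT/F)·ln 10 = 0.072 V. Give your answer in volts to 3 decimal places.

Since E°(Cu²⁺/Cu) > E°(Mn²⁺/Mn), Cu²⁺/Cu serves as the cathode.
E°cell = +0.34 − (−1.17) = +1.51 V, with n = 2 electrons transferred.
For the overall reaction Cu²⁺(aq) + Mn(s) → Cu(s) + Mn²⁺(aq), Q = [Mn²⁺(aq)] / [Cu²⁺(aq)] = 1.18, giving log Q = 0.073.
By the Nernst equation, E = +1.51 − (0.072/2)·(0.073) = +1.507 V.

+1.507 V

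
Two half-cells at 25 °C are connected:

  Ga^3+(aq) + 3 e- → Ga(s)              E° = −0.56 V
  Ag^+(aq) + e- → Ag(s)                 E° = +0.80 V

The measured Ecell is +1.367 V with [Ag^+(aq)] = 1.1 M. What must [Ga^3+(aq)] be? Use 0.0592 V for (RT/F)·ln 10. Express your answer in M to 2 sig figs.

With Ag⁺/Ag at the cathode and Ga³⁺/Ga at the anode, E°cell = +0.80 − (−0.56) = +1.36 V (n = 3).
Since E = E° − (0.0592/n)·log Q, log Q = n(E° − E)/0.0592 = −0.355.
The balanced reaction is 3 Ag^+(aq) + Ga(s) → 3 Ag(s) + Ga^3+(aq), so Q = [Ga^3+(aq)] / [Ag^+(aq)]^3.
Isolating [Ga^3+(aq)] in Q = 10^{−0.355} yields log [Ga^3+(aq)] = −0.231, i.e. 0.59 M.

0.59 M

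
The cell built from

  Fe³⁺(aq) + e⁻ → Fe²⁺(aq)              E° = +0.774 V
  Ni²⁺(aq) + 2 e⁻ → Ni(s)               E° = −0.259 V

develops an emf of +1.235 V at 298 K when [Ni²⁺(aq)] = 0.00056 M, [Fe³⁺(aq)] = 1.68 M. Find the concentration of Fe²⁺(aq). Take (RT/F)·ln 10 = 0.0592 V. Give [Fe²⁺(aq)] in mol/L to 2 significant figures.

0.027 M

Fe³⁺/Fe²⁺ is the cathode (higher E°); E°cell = +0.774 − (−0.259) = +1.033 V with n = 2.
Since E = E° − (0.0592/n)·log Q, log Q = n(E° − E)/0.0592 = −6.824.
The balanced reaction is 2 Fe³⁺(aq) + Ni(s) → 2 Fe²⁺(aq) + Ni²⁺(aq), so Q = ([Fe²⁺(aq)]^2·[Ni²⁺(aq)]) / [Fe³⁺(aq)]^2.
Substituting the known concentrations and solving, log [Fe²⁺(aq)] = −1.561 and [Fe²⁺(aq)] = 0.027 M.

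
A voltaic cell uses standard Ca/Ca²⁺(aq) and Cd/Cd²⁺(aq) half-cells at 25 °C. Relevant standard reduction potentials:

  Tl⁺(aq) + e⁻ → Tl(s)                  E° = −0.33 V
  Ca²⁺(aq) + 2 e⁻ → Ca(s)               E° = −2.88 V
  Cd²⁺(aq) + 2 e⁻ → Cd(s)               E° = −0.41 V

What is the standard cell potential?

The Cd²⁺/Cd couple has the higher E°, so Cd ion is reduced (cathode) and Ca is oxidized (anode).
E°cell = E°(cathode) − E°(anode) = −0.41 − (−2.88) = +2.47 V.

+2.47 V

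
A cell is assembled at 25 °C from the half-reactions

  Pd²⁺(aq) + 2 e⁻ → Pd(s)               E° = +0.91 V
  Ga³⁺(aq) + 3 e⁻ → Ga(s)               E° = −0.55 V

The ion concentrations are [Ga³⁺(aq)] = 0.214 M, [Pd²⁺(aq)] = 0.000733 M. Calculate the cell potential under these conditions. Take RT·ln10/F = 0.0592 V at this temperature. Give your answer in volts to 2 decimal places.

Since E°(Pd²⁺/Pd) > E°(Ga³⁺/Ga), Pd²⁺/Pd serves as the cathode.
E°cell = +0.91 − (−0.55) = +1.46 V, with n = 6 electrons transferred.
The balanced reaction is 3 Pd²⁺(aq) + 2 Ga(s) → 3 Pd(s) + 2 Ga³⁺(aq), so Q = [Ga³⁺(aq)]^2 / [Pd²⁺(aq)]^3 = 1.16×10^8 and log Q = 8.066.
By the Nernst equation, E = +1.46 − (0.0592/6)·(8.066) = +1.38 V.

+1.38 V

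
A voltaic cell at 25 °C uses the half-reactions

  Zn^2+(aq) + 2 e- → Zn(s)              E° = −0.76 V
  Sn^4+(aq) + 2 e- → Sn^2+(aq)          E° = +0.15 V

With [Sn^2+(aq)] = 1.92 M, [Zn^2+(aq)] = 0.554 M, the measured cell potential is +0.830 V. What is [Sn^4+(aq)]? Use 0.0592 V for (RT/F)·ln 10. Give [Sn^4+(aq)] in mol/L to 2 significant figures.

The Sn⁴⁺/Sn²⁺ couple has the larger reduction potential, so it is the cathode: E°cell = +0.15 − (−0.76) = +0.91 V and n = 2.
Since E = E° − (0.0592/n)·log Q, log Q = n(E° − E)/0.0592 = 2.703.
Balancing electrons gives Sn^4+(aq) + Zn(s) → Sn^2+(aq) + Zn^2+(aq); thus Q = ([Sn^2+(aq)]·[Zn^2+(aq)]) / [Sn^4+(aq)].
Substituting the known concentrations and solving, log [Sn^4+(aq)] = −2.676 and [Sn^4+(aq)] = 0.0021 M.

0.0021 M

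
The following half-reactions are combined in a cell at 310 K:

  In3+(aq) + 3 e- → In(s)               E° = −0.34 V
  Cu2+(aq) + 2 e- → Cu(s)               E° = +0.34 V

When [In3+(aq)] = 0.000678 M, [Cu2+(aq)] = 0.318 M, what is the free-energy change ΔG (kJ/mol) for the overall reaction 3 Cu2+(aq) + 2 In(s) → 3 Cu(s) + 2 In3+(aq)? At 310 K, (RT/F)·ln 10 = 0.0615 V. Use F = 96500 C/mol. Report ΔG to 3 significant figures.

−422 kJ/mol

The standard cell potential is +0.34 − (−0.34) = +0.68 V, with n = 6 electrons in the balanced equation.
The reaction quotient is [In3+(aq)]^2 / [Cu2+(aq)]^3 = 1.43×10^−5; by Nernst, E = +0.68 − (0.0615/6)(−4.845) = +0.7297 V.
Finally ΔG = −nFE = −(6)(96500 C/mol)(+0.7297 V) = −422 kJ/mol.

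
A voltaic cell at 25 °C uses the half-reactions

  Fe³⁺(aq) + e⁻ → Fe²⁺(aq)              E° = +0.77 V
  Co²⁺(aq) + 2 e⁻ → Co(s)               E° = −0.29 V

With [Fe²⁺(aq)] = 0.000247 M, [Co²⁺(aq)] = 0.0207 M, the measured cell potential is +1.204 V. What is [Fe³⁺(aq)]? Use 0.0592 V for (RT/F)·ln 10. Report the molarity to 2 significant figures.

0.0096 M

Fe³⁺/Fe²⁺ is the cathode (higher E°); E°cell = +0.77 − (−0.29) = +1.06 V with n = 2.
Since E = E° − (0.0592/n)·log Q, log Q = n(E° − E)/0.0592 = −4.865.
The balanced reaction is 2 Fe³⁺(aq) + Co(s) → 2 Fe²⁺(aq) + Co²⁺(aq), so Q = ([Fe²⁺(aq)]^2·[Co²⁺(aq)]) / [Fe³⁺(aq)]^2.
Substituting the known concentrations and solving, log [Fe³⁺(aq)] = −2.017 and [Fe³⁺(aq)] = 0.0096 M.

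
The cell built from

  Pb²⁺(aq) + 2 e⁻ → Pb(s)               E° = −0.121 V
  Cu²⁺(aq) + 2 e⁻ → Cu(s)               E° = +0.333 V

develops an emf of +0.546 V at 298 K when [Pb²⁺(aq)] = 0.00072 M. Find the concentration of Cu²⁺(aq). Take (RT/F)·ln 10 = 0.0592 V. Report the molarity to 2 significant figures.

With Cu²⁺/Cu at the cathode and Pb²⁺/Pb at the anode, E°cell = +0.333 − (−0.121) = +0.454 V (n = 2).
Rearranging E = E° − (0.0592/n)·log Q gives log Q = 2(+0.454 − (+0.546))/0.0592 = −3.108.
For Cu²⁺(aq) + Pb(s) → Cu(s) + Pb²⁺(aq), the reaction quotient is Q = [Pb²⁺(aq)] / [Cu²⁺(aq)].
Solving for the unknown gives log [Cu²⁺(aq)] = −0.035, so [Cu²⁺(aq)] ≈ 0.92 M.

0.92 M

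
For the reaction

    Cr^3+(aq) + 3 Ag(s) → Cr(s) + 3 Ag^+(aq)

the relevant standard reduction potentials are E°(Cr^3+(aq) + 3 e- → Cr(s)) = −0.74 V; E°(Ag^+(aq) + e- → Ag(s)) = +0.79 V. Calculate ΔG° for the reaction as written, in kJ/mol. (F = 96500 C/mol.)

+443 kJ/mol

In the reaction as written Cr^3+(aq) is reduced, so the Cr³⁺/Cr couple is the cathode and Ag⁺/Ag is the anode.
E°cell = −0.74 − (+0.79) = −1.53 V; balancing electrons gives n = 3.
ΔG° = −nFE°cell = −(3)(96500)(−1.53) J/mol = +443 kJ/mol.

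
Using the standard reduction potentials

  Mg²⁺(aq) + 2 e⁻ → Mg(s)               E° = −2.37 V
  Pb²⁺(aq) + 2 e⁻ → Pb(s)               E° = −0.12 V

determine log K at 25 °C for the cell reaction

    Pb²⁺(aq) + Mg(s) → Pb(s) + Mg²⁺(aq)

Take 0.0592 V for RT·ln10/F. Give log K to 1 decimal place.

log K = 76.0

The Pb²⁺/Pb couple is reduced (cathode); E°cell = −0.12 − (−2.37) = +2.25 V with n = 2.
At equilibrium E = 0, so log K = nE°cell / 0.0592 = (2)(+2.25) / 0.0592 = 76.0.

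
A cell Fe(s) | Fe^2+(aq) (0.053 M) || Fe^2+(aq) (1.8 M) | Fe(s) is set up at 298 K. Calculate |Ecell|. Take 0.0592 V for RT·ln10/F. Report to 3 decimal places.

0.045 V

For a concentration cell E°cell = 0, since both electrodes use the same couple.
The compartment with the higher Fe^2+(aq) concentration (1.8 M) acts as the cathode; ions are reduced there and produced at the dilute (0.053 M) anode.
With n = 2, Ecell = −(0.0592/2)·log([dilute]/[conc]) = −(0.0592/2)·log(0.053/1.8) = +0.045 V.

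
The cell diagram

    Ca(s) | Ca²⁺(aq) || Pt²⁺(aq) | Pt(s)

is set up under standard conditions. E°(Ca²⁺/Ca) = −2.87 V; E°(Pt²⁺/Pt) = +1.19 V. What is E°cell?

By convention the left-hand electrode in cell notation is the anode (oxidation) and the right-hand electrode is the cathode (reduction).
E°cell = E°(right) − E°(left) = +1.19 − (−2.87) = +4.06 V.

+4.06 V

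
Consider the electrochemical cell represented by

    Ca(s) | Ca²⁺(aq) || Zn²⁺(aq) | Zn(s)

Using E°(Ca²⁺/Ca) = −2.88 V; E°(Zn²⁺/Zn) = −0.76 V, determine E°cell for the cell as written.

By convention the left-hand electrode in cell notation is the anode (oxidation) and the right-hand electrode is the cathode (reduction).
E°cell = E°(right) − E°(left) = −0.76 − (−2.88) = +2.12 V.

+2.12 V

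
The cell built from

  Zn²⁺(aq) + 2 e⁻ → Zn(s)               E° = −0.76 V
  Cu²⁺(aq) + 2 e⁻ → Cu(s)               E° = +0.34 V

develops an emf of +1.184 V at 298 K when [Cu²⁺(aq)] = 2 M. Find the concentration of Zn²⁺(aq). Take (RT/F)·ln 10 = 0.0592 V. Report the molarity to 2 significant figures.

With Cu²⁺/Cu at the cathode and Zn²⁺/Zn at the anode, E°cell = +0.34 − (−0.76) = +1.10 V (n = 2).
From the Nernst equation, log Q = n(E° − E)/0.0592 = 2·(+1.10 − (+1.184))/0.0592 = −2.838.
The balanced reaction is Cu²⁺(aq) + Zn(s) → Cu(s) + Zn²⁺(aq), so Q = [Zn²⁺(aq)] / [Cu²⁺(aq)].
Substituting the known concentrations and solving, log [Zn²⁺(aq)] = −2.537 and [Zn²⁺(aq)] = 0.0029 M.

0.0029 M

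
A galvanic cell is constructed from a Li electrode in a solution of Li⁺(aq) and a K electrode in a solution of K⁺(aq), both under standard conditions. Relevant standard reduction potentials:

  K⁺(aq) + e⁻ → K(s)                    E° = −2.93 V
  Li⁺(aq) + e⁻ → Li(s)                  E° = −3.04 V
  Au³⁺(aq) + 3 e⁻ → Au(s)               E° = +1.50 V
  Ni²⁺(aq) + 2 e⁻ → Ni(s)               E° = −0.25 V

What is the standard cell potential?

+0.11 V

The K⁺/K couple has the higher E°, so K ion is reduced (cathode) and Li is oxidized (anode).
E°cell = E°(cathode) − E°(anode) = −2.93 − (−3.04) = +0.11 V.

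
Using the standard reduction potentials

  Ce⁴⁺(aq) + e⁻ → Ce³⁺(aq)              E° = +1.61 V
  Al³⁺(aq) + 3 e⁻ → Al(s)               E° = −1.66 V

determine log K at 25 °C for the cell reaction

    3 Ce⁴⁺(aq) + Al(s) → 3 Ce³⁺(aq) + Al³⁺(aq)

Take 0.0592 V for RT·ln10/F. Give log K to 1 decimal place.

log K = 165.7

The Ce⁴⁺/Ce³⁺ couple is reduced (cathode); E°cell = +1.61 − (−1.66) = +3.27 V with n = 3.
At equilibrium E = 0, so log K = nE°cell / 0.0592 = (3)(+3.27) / 0.0592 = 165.7.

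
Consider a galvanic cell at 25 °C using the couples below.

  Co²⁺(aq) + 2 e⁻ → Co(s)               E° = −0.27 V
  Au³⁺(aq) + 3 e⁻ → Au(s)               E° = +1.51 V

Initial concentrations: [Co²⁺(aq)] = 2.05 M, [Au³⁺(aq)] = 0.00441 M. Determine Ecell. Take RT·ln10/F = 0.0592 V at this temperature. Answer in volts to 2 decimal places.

The Au³⁺/Au couple has the more positive E°, so it is the cathode; Co²⁺/Co is the anode.
E°cell = E°cat − E°an = +1.51 − (−0.27) = +1.78 V; n = 6.
Balancing gives 2 Au³⁺(aq) + 3 Co(s) → 2 Au(s) + 3 Co²⁺(aq); hence Q = [Co²⁺(aq)]^3 / [Au³⁺(aq)]^2 = 4.43×10^5 (log Q = 5.646).
By the Nernst equation, E = +1.78 − (0.0592/6)·(5.646) = +1.72 V.

+1.72 V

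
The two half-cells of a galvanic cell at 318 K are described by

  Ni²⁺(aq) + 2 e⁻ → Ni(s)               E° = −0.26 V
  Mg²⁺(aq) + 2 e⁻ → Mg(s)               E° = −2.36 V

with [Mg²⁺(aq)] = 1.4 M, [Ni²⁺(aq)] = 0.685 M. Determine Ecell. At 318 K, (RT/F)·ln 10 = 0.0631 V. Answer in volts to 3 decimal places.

Since E°(Ni²⁺/Ni) > E°(Mg²⁺/Mg), Ni²⁺/Ni serves as the cathode.
E°cell = −0.26 − (−2.36) = +2.10 V, with n = 2 electrons transferred.
The balanced reaction is Ni²⁺(aq) + Mg(s) → Ni(s) + Mg²⁺(aq), so Q = [Mg²⁺(aq)] / [Ni²⁺(aq)] = 2.04 and log Q = 0.310.
Applying E = E° − (RT ln10/nF)·log Q gives +2.10 − (0.0631/2)(0.310) = +2.090 V.

+2.090 V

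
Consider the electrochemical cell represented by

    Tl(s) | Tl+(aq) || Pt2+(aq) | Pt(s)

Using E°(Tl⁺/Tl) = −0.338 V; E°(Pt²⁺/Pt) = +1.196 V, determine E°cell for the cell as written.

+1.534 V

By convention the left-hand electrode in cell notation is the anode (oxidation) and the right-hand electrode is the cathode (reduction).
E°cell = E°(right) − E°(left) = +1.196 − (−0.338) = +1.534 V.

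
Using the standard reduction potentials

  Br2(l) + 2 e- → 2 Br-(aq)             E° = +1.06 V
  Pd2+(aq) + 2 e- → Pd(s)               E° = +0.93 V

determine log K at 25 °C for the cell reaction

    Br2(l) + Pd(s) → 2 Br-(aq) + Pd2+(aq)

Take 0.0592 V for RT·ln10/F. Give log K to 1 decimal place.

log K = 4.4

The Br₂/Br⁻ couple is reduced (cathode); E°cell = +1.06 − (+0.93) = +0.13 V with n = 2.
At equilibrium E = 0, so log K = nE°cell / 0.0592 = (2)(+0.13) / 0.0592 = 4.4.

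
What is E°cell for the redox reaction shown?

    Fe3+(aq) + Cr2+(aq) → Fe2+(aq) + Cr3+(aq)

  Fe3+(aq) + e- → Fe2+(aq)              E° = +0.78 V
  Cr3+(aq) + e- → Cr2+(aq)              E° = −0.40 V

In the reaction as written, Fe3+(aq) is reduced (cathode) and Cr3+(aq) is produced by oxidation at the anode.
E°cell = E°(cathode) − E°(anode) = +0.78 − (−0.40) = +1.18 V.

+1.18 V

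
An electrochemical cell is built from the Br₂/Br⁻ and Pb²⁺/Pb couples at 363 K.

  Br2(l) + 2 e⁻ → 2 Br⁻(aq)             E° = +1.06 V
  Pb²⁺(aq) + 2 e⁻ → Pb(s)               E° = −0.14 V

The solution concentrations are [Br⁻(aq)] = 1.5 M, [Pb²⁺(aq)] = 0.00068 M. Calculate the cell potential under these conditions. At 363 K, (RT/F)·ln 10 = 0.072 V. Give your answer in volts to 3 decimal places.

Br₂/Br⁻ is reduced (cathode, E° = +1.06 V) and Pb²⁺/Pb is oxidized (anode).
E°cell = E°cat − E°an = +1.06 − (−0.14) = +1.20 V; n = 2.
For the overall reaction Br2(l) + Pb(s) → 2 Br⁻(aq) + Pb²⁺(aq), Q = [Br⁻(aq)]^2·[Pb²⁺(aq)] = 0.00153, giving log Q = −2.815.
By the Nernst equation, E = +1.20 − (0.072/2)·(−2.815) = +1.301 V.

+1.301 V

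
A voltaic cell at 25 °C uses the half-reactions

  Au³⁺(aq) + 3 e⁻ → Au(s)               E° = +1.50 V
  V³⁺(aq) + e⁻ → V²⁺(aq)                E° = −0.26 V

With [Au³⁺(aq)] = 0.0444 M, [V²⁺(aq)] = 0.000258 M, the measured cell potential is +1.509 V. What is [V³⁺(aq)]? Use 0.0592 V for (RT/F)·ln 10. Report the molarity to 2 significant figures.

Au³⁺/Au is the cathode (higher E°); E°cell = +1.50 − (−0.26) = +1.76 V with n = 3.
From the Nernst equation, log Q = n(E° − E)/0.0592 = 3·(+1.76 − (+1.509))/0.0592 = 12.720.
Balancing electrons gives Au³⁺(aq) + 3 V²⁺(aq) → Au(s) + 3 V³⁺(aq); thus Q = [V³⁺(aq)]^3 / ([Au³⁺(aq)]·[V²⁺(aq)]^3).
Isolating [V³⁺(aq)] in Q = 10^{12.720} yields log [V³⁺(aq)] = 0.201, i.e. 1.6 M.

1.6 M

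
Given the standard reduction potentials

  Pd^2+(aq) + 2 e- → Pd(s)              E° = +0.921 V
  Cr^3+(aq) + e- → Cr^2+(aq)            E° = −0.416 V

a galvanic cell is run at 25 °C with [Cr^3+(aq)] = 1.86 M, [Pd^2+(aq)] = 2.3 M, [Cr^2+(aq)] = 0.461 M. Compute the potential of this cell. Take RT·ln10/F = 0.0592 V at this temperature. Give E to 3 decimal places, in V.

+1.312 V

Pd²⁺/Pd is reduced (cathode, E° = +0.921 V) and Cr³⁺/Cr²⁺ is oxidized (anode).
E°cell = +0.921 − (−0.416) = +1.337 V, with n = 2 electrons transferred.
For the overall reaction Pd^2+(aq) + 2 Cr^2+(aq) → Pd(s) + 2 Cr^3+(aq), Q = [Cr^3+(aq)]^2 / ([Pd^2+(aq)]·[Cr^2+(aq)]^2) = 7.08, giving log Q = 0.850.
By the Nernst equation, E = +1.337 − (0.0592/2)·(0.850) = +1.312 V.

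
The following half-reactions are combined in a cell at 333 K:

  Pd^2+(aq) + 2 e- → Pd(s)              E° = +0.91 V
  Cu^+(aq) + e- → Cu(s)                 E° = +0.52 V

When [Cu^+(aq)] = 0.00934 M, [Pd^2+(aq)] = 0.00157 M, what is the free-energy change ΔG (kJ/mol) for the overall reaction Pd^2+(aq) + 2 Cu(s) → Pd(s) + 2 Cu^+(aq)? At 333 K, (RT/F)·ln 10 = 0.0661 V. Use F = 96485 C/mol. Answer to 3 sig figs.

With Pd²⁺/Pd reduced at the cathode, E°cell = +0.91 − (+0.52) = +0.39 V and n = 2.
Here Q = [Cu^+(aq)]^2 / [Pd^2+(aq)] = 0.0556 (log Q = −1.255), giving E = +0.39 − (0.0661/2)·(−1.255) = +0.4315 V.
ΔG = −nFE = −(2)(96485)(+0.4315) J/mol = −83.3 kJ/mol.

−83.3 kJ/mol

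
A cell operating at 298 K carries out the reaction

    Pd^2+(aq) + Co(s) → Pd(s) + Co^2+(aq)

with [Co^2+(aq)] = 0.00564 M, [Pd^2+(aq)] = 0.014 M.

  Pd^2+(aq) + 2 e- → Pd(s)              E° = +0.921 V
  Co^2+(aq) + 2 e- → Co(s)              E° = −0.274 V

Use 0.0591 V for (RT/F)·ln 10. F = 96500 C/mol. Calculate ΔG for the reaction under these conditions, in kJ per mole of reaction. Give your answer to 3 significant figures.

−233 kJ/mol

With Pd²⁺/Pd reduced at the cathode, E°cell = +0.921 − (−0.274) = +1.195 V and n = 2.
Q = [Co^2+(aq)] / [Pd^2+(aq)] = 0.403, so log Q = −0.395 and E = +1.195 − (0.0591/2)(−0.395) = +1.2067 V.
Then ΔG = −nFE = −2 × 96500 × +1.2067 J/mol = −233 kJ/mol.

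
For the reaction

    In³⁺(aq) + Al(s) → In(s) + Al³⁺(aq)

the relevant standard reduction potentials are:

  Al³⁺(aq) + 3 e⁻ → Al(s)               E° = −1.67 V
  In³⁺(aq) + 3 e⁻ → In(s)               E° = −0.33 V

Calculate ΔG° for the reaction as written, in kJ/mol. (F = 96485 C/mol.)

−388 kJ/mol

In the reaction as written In³⁺(aq) is reduced, so the In³⁺/In couple is the cathode and Al³⁺/Al is the anode.
E°cell = −0.33 − (−1.67) = +1.34 V; balancing electrons gives n = 3.
ΔG° = −nFE°cell = −(3)(96485)(+1.34) J/mol = −388 kJ/mol.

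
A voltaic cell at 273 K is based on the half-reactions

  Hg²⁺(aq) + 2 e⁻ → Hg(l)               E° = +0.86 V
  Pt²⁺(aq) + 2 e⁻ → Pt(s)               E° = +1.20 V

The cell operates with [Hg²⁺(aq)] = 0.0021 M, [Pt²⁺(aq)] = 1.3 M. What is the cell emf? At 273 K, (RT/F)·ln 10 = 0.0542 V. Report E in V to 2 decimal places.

+0.42 V

The Pt²⁺/Pt couple has the more positive E°, so it is the cathode; Hg²⁺/Hg is the anode.
The standard potential is +1.20 − (+0.86) = +0.34 V and the balanced reaction transfers n = 2 electrons.
For the overall reaction Pt²⁺(aq) + Hg(l) → Pt(s) + Hg²⁺(aq), Q = [Hg²⁺(aq)] / [Pt²⁺(aq)] = 0.00162, giving log Q = −2.792.
E = E° − (0.0542/n)·log Q = +0.34 − (0.0542/2)(−2.792) = +0.42 V.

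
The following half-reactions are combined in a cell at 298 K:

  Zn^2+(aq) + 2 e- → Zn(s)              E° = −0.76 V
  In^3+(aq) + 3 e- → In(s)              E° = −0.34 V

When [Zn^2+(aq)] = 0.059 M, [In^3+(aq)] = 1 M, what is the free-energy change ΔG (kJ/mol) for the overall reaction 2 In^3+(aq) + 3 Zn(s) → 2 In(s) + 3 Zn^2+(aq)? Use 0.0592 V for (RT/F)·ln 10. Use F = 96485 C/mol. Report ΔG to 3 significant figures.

−264 kJ/mol

With In³⁺/In reduced at the cathode, E°cell = −0.34 − (−0.76) = +0.42 V and n = 6.
The reaction quotient is [Zn^2+(aq)]^3 / [In^3+(aq)]^2 = 0.000205; by Nernst, E = +0.42 − (0.0592/6)(−3.687) = +0.4564 V.
Finally ΔG = −nFE = −(6)(96485 C/mol)(+0.4564 V) = −264 kJ/mol.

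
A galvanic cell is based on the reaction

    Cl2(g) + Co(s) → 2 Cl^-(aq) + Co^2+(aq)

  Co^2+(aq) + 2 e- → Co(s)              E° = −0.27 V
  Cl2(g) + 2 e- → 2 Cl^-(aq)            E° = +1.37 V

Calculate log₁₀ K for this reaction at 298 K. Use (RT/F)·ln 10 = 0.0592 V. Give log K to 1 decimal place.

The Cl₂/Cl⁻ couple is reduced (cathode); E°cell = +1.37 − (−0.27) = +1.64 V with n = 2.
At equilibrium E = 0, so log K = nE°cell / 0.0592 = (2)(+1.64) / 0.0592 = 55.4.

log K = 55.4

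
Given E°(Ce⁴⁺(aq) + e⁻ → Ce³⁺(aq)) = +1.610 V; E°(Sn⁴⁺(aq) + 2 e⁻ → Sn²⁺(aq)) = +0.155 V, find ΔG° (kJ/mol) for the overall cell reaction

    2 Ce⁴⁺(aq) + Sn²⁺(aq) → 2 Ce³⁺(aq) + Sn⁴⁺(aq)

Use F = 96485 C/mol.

In the reaction as written Ce⁴⁺(aq) is reduced, so the Ce⁴⁺/Ce³⁺ couple is the cathode and Sn⁴⁺/Sn²⁺ is the anode.
E°cell = +1.610 − (+0.155) = +1.455 V; balancing electrons gives n = 2.
ΔG° = −nFE°cell = −(2)(96485)(+1.455) J/mol = −281 kJ/mol.

−281 kJ/mol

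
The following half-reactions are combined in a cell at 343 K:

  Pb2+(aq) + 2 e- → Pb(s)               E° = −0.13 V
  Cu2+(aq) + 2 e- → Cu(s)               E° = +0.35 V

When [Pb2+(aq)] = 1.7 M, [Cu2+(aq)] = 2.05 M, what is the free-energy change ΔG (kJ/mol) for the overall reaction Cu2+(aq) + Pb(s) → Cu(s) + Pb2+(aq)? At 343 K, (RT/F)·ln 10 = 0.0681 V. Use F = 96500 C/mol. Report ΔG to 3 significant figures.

With Cu²⁺/Cu reduced at the cathode, E°cell = +0.35 − (−0.13) = +0.48 V and n = 2.
Here Q = [Pb2+(aq)] / [Cu2+(aq)] = 0.829 (log Q = −0.081), giving E = +0.48 − (0.0681/2)·(−0.081) = +0.4828 V.
ΔG = −nFE = −(2)(96500)(+0.4828) J/mol = −93.2 kJ/mol.

−93.2 kJ/mol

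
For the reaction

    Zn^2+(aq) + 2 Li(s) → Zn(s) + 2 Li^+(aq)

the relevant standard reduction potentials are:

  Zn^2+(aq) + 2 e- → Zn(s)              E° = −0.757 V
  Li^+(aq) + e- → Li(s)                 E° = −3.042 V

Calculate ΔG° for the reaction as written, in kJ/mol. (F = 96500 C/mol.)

−441 kJ/mol

In the reaction as written Zn^2+(aq) is reduced, so the Zn²⁺/Zn couple is the cathode and Li⁺/Li is the anode.
E°cell = −0.757 − (−3.042) = +2.285 V; balancing electrons gives n = 2.
ΔG° = −nFE°cell = −(2)(96500)(+2.285) J/mol = −441 kJ/mol.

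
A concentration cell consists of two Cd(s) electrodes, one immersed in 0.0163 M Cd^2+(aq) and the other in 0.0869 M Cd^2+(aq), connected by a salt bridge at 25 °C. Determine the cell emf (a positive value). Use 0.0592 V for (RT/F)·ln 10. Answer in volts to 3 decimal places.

0.022 V

For a concentration cell E°cell = 0, since both electrodes use the same couple.
The compartment with the higher Cd^2+(aq) concentration (0.0869 M) acts as the cathode; ions are reduced there and produced at the dilute (0.0163 M) anode.
With n = 2, Ecell = −(0.0592/2)·log([dilute]/[conc]) = −(0.0592/2)·log(0.0163/0.0869) = +0.022 V.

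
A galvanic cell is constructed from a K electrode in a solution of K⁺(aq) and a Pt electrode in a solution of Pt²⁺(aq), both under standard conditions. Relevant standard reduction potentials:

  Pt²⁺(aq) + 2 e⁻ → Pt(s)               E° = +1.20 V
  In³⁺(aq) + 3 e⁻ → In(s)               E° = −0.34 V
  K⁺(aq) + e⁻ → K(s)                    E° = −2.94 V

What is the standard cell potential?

+4.14 V

The Pt²⁺/Pt couple has the higher E°, so Pt ion is reduced (cathode) and K is oxidized (anode).
E°cell = E°(cathode) − E°(anode) = +1.20 − (−2.94) = +4.14 V.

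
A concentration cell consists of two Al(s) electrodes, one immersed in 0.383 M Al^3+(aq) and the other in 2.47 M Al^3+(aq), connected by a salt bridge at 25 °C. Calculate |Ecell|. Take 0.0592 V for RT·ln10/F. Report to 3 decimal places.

0.016 V

For a concentration cell E°cell = 0, since both electrodes use the same couple.
The compartment with the higher Al^3+(aq) concentration (2.47 M) acts as the cathode; ions are reduced there and produced at the dilute (0.383 M) anode.
With n = 3, Ecell = −(0.0592/3)·log([dilute]/[conc]) = −(0.0592/3)·log(0.383/2.47) = +0.016 V.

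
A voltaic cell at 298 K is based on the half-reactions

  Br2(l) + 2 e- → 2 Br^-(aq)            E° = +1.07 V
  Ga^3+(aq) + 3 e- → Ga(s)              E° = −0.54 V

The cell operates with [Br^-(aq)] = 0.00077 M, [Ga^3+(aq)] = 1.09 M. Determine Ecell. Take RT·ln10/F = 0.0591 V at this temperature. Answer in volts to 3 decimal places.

+1.793 V

Br₂/Br⁻ is reduced (cathode, E° = +1.07 V) and Ga³⁺/Ga is oxidized (anode).
E°cell = E°cat − E°an = +1.07 − (−0.54) = +1.61 V; n = 6.
The balanced reaction is 3 Br2(l) + 2 Ga(s) → 6 Br^-(aq) + 2 Ga^3+(aq), so Q = [Br^-(aq)]^6·[Ga^3+(aq)]^2 = 2.48×10^−19 and log Q = −18.606.
By the Nernst equation, E = +1.61 − (0.0591/6)·(−18.606) = +1.793 V.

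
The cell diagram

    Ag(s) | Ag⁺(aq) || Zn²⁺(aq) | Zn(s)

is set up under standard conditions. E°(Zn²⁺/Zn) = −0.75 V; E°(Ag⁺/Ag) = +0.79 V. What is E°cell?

By convention the left-hand electrode in cell notation is the anode (oxidation) and the right-hand electrode is the cathode (reduction).
E°cell = E°(right) − E°(left) = −0.75 − (+0.79) = −1.54 V.
The negative sign shows that, as written, the cell would require an external voltage to drive the reaction.

−1.54 V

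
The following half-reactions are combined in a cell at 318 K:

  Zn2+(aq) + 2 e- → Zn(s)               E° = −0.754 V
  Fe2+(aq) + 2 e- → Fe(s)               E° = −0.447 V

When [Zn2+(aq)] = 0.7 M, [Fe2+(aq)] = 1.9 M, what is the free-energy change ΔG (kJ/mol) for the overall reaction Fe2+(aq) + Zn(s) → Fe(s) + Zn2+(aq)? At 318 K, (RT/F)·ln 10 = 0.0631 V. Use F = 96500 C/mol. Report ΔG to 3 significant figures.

E°cell = −0.447 − (−0.754) = +0.307 V; the balanced reaction transfers n = 2 electrons.
The reaction quotient is [Zn2+(aq)] / [Fe2+(aq)] = 0.368; by Nernst, E = +0.307 − (0.0631/2)(−0.434) = +0.3207 V.
Finally ΔG = −nFE = −(2)(96500 C/mol)(+0.3207 V) = −61.9 kJ/mol.

−61.9 kJ/mol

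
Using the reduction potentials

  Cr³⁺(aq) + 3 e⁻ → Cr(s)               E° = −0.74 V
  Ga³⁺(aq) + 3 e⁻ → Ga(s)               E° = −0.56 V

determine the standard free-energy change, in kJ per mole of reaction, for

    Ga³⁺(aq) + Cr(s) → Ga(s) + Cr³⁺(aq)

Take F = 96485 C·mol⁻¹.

In the reaction as written Ga³⁺(aq) is reduced, so the Ga³⁺/Ga couple is the cathode and Cr³⁺/Cr is the anode.
E°cell = −0.56 − (−0.74) = +0.18 V; balancing electrons gives n = 3.
ΔG° = −nFE°cell = −(3)(96485)(+0.18) J/mol = −52.1 kJ/mol.

−52.1 kJ/mol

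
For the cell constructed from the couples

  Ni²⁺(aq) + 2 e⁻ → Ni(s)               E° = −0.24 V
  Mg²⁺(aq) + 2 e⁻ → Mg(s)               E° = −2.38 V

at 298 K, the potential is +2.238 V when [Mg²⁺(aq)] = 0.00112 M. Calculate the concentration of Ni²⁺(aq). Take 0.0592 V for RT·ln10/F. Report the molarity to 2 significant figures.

2.3 M

With Ni²⁺/Ni at the cathode and Mg²⁺/Mg at the anode, E°cell = −0.24 − (−2.38) = +2.14 V (n = 2).
From the Nernst equation, log Q = n(E° − E)/0.0592 = 2·(+2.14 − (+2.238))/0.0592 = −3.311.
For Ni²⁺(aq) + Mg(s) → Ni(s) + Mg²⁺(aq), the reaction quotient is Q = [Mg²⁺(aq)] / [Ni²⁺(aq)].
Isolating [Ni²⁺(aq)] in Q = 10^{−3.311} yields log [Ni²⁺(aq)] = 0.360, i.e. 2.3 M.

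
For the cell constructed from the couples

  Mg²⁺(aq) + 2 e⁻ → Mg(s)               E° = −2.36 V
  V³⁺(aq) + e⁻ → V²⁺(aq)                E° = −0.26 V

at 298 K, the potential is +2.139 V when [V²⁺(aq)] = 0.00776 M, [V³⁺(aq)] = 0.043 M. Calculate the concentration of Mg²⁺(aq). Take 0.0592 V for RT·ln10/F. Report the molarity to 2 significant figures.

V³⁺/V²⁺ is the cathode (higher E°); E°cell = −0.26 − (−2.36) = +2.10 V with n = 2.
From the Nernst equation, log Q = n(E° − E)/0.0592 = 2·(+2.10 − (+2.139))/0.0592 = −1.318.
Balancing electrons gives 2 V³⁺(aq) + Mg(s) → 2 V²⁺(aq) + Mg²⁺(aq); thus Q = ([V²⁺(aq)]^2·[Mg²⁺(aq)]) / [V³⁺(aq)]^2.
Solving for the unknown gives log [Mg²⁺(aq)] = 0.169, so [Mg²⁺(aq)] ≈ 1.5 M.

1.5 M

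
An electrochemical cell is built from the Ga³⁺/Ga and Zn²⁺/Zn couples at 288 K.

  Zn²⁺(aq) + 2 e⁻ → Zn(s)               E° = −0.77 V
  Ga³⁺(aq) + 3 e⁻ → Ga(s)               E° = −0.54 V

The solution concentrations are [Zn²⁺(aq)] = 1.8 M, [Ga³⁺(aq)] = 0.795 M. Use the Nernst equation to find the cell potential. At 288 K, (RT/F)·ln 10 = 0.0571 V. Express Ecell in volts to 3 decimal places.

+0.221 V

Ga³⁺/Ga is reduced (cathode, E° = −0.54 V) and Zn²⁺/Zn is oxidized (anode).
E°cell = −0.54 − (−0.77) = +0.23 V, with n = 6 electrons transferred.
For the overall reaction 2 Ga³⁺(aq) + 3 Zn(s) → 2 Ga(s) + 3 Zn²⁺(aq), Q = [Zn²⁺(aq)]^3 / [Ga³⁺(aq)]^2 = 9.23, giving log Q = 0.965.
Applying E = E° − (RT ln10/nF)·log Q gives +0.23 − (0.0571/6)(0.965) = +0.221 V.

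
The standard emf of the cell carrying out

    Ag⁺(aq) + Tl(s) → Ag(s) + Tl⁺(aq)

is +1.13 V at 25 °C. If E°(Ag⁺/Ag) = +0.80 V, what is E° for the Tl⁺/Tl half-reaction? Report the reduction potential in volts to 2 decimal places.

In the reaction as written the Ag⁺/Ag couple is reduced (cathode) and Tl⁺/Tl is oxidized (anode), so E°cell = E°(Ag⁺/Ag) − E°(Tl⁺/Tl).
E°(Tl⁺/Tl) = E°(cathode) − E°cell = +0.80 − (+1.13) = −0.33 V.

−0.33 V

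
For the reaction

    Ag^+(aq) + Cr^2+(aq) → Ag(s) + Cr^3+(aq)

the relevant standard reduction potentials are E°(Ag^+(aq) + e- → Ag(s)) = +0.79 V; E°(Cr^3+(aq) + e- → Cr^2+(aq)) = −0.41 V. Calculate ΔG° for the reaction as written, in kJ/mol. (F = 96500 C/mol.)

In the reaction as written Ag^+(aq) is reduced, so the Ag⁺/Ag couple is the cathode and Cr³⁺/Cr²⁺ is the anode.
E°cell = +0.79 − (−0.41) = +1.20 V; balancing electrons gives n = 1.
ΔG° = −nFE°cell = −(1)(96500)(+1.20) J/mol = −116 kJ/mol.

−116 kJ/mol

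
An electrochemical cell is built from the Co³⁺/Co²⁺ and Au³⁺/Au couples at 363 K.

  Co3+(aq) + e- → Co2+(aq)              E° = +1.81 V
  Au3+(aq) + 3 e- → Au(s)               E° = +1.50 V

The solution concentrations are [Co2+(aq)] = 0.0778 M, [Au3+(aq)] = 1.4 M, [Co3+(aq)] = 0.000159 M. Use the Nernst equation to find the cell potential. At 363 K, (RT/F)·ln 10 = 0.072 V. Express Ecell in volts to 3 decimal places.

Since E°(Co³⁺/Co²⁺) > E°(Au³⁺/Au), Co³⁺/Co²⁺ serves as the cathode.
E°cell = E°cat − E°an = +1.81 − (+1.50) = +0.31 V; n = 3.
The balanced reaction is 3 Co3+(aq) + Au(s) → 3 Co2+(aq) + Au3+(aq), so Q = ([Co2+(aq)]^3·[Au3+(aq)]) / [Co3+(aq)]^3 = 1.64×10^8 and log Q = 8.215.
Applying E = E° − (RT ln10/nF)·log Q gives +0.31 − (0.072/3)(8.215) = +0.113 V.

+0.113 V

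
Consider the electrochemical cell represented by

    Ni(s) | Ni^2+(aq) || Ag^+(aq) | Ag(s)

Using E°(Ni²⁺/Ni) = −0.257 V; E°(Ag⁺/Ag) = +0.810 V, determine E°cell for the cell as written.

By convention the left-hand electrode in cell notation is the anode (oxidation) and the right-hand electrode is the cathode (reduction).
E°cell = E°(right) − E°(left) = +0.810 − (−0.257) = +1.067 V.

+1.067 V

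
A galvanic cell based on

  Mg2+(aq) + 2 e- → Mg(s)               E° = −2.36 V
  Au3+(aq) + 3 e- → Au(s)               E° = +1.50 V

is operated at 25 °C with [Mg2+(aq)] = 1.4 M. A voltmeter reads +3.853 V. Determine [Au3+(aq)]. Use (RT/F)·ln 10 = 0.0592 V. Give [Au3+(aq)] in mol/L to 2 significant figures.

0.73 M

The Au³⁺/Au couple has the larger reduction potential, so it is the cathode: E°cell = +1.50 − (−2.36) = +3.86 V and n = 6.
Since E = E° − (0.0592/n)·log Q, log Q = n(E° − E)/0.0592 = 0.709.
For 2 Au3+(aq) + 3 Mg(s) → 2 Au(s) + 3 Mg2+(aq), the reaction quotient is Q = [Mg2+(aq)]^3 / [Au3+(aq)]^2.
Substituting the known concentrations and solving, log [Au3+(aq)] = −0.135 and [Au3+(aq)] = 0.73 M.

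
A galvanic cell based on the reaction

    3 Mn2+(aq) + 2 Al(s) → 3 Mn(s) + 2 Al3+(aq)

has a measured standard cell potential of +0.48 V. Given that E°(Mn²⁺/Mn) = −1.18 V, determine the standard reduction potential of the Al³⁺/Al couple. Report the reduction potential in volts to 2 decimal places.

−1.66 V

In the reaction as written the Mn²⁺/Mn couple is reduced (cathode) and Al³⁺/Al is oxidized (anode), so E°cell = E°(Mn²⁺/Mn) − E°(Al³⁺/Al).
E°(Al³⁺/Al) = E°(cathode) − E°cell = −1.18 − (+0.48) = −1.66 V.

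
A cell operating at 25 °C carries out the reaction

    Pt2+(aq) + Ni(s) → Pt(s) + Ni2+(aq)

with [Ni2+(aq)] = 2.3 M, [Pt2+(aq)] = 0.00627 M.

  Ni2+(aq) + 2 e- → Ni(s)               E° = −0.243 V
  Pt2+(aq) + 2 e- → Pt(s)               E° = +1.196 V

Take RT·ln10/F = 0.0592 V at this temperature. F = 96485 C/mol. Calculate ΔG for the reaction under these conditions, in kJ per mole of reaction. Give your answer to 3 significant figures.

With Pt²⁺/Pt reduced at the cathode, E°cell = +1.196 − (−0.243) = +1.439 V and n = 2.
Q = [Ni2+(aq)] / [Pt2+(aq)] = 367, so log Q = 2.564 and E = +1.439 − (0.0592/2)(2.564) = +1.3631 V.
Then ΔG = −nFE = −2 × 96485 × +1.3631 J/mol = −263 kJ/mol.

−263 kJ/mol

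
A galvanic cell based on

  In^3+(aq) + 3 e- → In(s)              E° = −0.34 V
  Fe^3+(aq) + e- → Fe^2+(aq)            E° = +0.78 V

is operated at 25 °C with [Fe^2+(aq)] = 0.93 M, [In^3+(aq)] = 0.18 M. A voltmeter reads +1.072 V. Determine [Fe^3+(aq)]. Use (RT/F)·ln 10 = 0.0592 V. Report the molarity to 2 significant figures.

Fe³⁺/Fe²⁺ is the cathode (higher E°); E°cell = +0.78 − (−0.34) = +1.12 V with n = 3.
Rearranging E = E° − (0.0592/n)·log Q gives log Q = 3(+1.12 − (+1.072))/0.0592 = 2.432.
Balancing electrons gives 3 Fe^3+(aq) + In(s) → 3 Fe^2+(aq) + In^3+(aq); thus Q = ([Fe^2+(aq)]^3·[In^3+(aq)]) / [Fe^3+(aq)]^3.
Substituting the known concentrations and solving, log [Fe^3+(aq)] = −1.090 and [Fe^3+(aq)] = 0.081 M.

0.081 M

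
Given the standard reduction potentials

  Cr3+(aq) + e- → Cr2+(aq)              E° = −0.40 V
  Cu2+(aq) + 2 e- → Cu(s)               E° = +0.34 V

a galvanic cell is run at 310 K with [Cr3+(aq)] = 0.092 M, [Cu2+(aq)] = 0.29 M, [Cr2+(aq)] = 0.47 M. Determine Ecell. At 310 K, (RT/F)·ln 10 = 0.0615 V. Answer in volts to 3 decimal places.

The Cu²⁺/Cu couple has the more positive E°, so it is the cathode; Cr³⁺/Cr²⁺ is the anode.
E°cell = +0.34 − (−0.40) = +0.74 V, with n = 2 electrons transferred.
For the overall reaction Cu2+(aq) + 2 Cr2+(aq) → Cu(s) + 2 Cr3+(aq), Q = [Cr3+(aq)]^2 / ([Cu2+(aq)]·[Cr2+(aq)]^2) = 0.132, giving log Q = −0.879.
E = E° − (0.0615/n)·log Q = +0.74 − (0.0615/2)(−0.879) = +0.767 V.

+0.767 V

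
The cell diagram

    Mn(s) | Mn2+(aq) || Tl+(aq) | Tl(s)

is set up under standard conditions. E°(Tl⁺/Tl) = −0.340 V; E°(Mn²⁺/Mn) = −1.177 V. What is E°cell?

By convention the left-hand electrode in cell notation is the anode (oxidation) and the right-hand electrode is the cathode (reduction).
E°cell = E°(right) − E°(left) = −0.340 − (−1.177) = +0.837 V.

+0.837 V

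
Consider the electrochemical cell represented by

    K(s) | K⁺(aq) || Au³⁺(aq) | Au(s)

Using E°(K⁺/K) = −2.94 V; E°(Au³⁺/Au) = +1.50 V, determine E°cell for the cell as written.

+4.44 V

By convention the left-hand electrode in cell notation is the anode (oxidation) and the right-hand electrode is the cathode (reduction).
E°cell = E°(right) − E°(left) = +1.50 − (−2.94) = +4.44 V.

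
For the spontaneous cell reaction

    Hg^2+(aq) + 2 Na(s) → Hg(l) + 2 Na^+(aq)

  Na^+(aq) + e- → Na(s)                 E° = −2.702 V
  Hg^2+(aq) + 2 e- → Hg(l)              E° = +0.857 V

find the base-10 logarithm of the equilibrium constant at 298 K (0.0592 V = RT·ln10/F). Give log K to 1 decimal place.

The Hg²⁺/Hg couple is reduced (cathode); E°cell = +0.857 − (−2.702) = +3.559 V with n = 2.
At equilibrium E = 0, so log K = nE°cell / 0.0592 = (2)(+3.559) / 0.0592 = 120.2.

log K = 120.2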